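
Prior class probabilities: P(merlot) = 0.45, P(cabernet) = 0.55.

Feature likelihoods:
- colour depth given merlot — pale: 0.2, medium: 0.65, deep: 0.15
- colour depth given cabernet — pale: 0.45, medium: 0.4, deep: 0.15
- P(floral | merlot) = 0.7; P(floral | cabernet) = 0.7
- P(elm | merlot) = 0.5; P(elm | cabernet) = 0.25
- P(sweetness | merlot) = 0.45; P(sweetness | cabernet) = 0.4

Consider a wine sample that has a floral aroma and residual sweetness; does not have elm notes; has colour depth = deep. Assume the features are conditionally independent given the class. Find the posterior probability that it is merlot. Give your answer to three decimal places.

merlot: 0.45 × 0.15 × 0.7 × (1−0.5) × 0.45 = 0.01063125
cabernet: 0.55 × 0.15 × 0.7 × (1−0.25) × 0.4 = 0.017325
P(merlot | x) = 0.01063125 / 0.02795625 ≈ 0.380

0.380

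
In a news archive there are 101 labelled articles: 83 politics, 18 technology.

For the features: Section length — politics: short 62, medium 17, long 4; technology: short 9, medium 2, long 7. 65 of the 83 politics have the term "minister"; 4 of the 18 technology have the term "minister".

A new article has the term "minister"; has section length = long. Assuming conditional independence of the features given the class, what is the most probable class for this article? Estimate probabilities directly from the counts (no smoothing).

politics

politics: (83/101) × (4/83) × (65/83) ≈ 0.0310151
technology: (18/101) × (7/18) × (4/18) ≈ 0.0154015
Highest score → politics.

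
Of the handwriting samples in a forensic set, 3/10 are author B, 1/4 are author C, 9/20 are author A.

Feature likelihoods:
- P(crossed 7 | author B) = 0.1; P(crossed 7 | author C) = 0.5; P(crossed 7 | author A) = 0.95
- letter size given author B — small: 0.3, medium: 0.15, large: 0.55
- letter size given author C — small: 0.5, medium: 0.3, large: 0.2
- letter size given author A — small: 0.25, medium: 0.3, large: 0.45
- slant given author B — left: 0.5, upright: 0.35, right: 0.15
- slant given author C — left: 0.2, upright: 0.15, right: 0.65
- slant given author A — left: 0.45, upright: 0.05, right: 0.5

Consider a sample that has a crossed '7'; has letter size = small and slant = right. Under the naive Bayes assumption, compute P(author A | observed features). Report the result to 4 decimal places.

author B: 0.3 × 0.1 × 0.3 × 0.15 = 0.00135
author C: 0.25 × 0.5 × 0.5 × 0.65 = 0.040625
author A: 0.45 × 0.95 × 0.25 × 0.5 = 0.0534375
P(author A | x) = 0.0534375 / 0.0954125 ≈ 0.5601

0.5601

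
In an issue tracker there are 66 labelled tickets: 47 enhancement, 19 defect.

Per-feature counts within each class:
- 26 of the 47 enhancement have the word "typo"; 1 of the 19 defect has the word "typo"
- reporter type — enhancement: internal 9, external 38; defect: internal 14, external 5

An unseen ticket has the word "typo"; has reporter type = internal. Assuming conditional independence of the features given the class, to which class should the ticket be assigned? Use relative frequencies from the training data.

enhancement: (47/66) × (26/47) × (9/47) ≈ 0.0754352
defect: (19/66) × (1/19) × (14/19) ≈ 0.0111643
Highest score → enhancement.

enhancement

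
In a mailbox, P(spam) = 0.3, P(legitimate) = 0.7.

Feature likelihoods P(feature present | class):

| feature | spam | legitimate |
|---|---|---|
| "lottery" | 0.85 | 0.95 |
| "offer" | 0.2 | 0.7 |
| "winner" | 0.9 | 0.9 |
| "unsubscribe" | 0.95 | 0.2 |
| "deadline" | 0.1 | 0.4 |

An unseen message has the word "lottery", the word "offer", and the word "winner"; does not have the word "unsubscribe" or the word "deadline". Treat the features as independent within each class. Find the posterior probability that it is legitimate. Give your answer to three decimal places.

spam: 0.3 × 0.85 × 0.2 × 0.9 × (1−0.95) × (1−0.1) = 0.0020655
legitimate: 0.7 × 0.95 × 0.7 × 0.9 × (1−0.2) × (1−0.4) = 0.201096
P(legitimate | x) = 0.201096 / 0.2031615 ≈ 0.990

0.990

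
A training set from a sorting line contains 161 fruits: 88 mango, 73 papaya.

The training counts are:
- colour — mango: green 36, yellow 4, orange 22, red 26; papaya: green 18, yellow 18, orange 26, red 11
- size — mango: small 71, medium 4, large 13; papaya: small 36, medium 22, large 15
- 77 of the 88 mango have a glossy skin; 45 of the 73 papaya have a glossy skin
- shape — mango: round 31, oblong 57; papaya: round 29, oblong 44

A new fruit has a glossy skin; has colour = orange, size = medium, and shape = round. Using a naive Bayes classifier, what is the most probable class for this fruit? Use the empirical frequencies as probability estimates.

mango: (88/161) × (22/88) × (4/88) × (77/88) × (31/88) ≈ 0.00191453
papaya: (73/161) × (26/73) × (22/73) × (45/73) × (29/73) ≈ 0.0119182
Highest score → papaya.

papaya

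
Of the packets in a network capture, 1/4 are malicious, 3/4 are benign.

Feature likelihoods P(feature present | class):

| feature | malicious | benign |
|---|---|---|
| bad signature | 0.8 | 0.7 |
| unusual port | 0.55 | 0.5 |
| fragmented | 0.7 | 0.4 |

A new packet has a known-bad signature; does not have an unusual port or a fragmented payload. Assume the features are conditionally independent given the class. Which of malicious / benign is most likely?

benign

malicious: 0.25 × 0.8 × (1−0.55) × (1−0.7) = 0.027
benign: 0.75 × 0.7 × (1−0.5) × (1−0.4) = 0.1575
Highest score → benign.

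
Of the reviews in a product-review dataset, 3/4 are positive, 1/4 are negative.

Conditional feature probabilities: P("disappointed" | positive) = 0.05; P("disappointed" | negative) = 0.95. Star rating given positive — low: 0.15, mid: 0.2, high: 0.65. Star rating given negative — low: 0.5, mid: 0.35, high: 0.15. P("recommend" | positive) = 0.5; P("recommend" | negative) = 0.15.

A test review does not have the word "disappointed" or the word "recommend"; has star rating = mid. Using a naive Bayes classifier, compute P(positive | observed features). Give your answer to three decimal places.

0.950

positive: 0.75 × (1−0.05) × 0.2 × (1−0.5) = 0.07125
negative: 0.25 × (1−0.95) × 0.35 × (1−0.15) = 0.00371875
P(positive | x) = 0.07125 / 0.07496875 ≈ 0.950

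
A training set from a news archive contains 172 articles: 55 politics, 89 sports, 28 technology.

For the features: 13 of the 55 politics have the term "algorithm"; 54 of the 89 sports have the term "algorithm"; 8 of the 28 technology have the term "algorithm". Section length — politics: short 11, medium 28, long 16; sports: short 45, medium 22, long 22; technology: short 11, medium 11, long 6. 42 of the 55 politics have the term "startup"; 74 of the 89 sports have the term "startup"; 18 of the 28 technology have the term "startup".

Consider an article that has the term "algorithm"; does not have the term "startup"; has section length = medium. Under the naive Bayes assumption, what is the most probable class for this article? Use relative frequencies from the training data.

politics: (55/172) × (13/55) × (28/55) × (13/55) ≈ 0.00909475
sports: (89/172) × (54/89) × (22/89) × (15/89) ≈ 0.0130797
technology: (28/172) × (8/28) × (11/28) × (10/28) ≈ 0.00652587
Highest score → sports.

sports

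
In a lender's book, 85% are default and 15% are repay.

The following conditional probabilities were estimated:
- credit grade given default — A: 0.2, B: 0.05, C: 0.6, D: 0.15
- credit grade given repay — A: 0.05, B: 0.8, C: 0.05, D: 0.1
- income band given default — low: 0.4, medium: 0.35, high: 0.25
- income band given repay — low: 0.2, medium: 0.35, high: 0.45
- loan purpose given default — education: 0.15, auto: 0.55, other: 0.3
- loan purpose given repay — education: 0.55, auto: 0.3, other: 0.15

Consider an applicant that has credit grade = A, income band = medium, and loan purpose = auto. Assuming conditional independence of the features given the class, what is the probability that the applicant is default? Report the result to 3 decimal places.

default: 0.85 × 0.2 × 0.35 × 0.55 = 0.032725
repay: 0.15 × 0.05 × 0.35 × 0.3 = 0.0007875
P(default | x) = 0.032725 / 0.0335125 ≈ 0.977

0.977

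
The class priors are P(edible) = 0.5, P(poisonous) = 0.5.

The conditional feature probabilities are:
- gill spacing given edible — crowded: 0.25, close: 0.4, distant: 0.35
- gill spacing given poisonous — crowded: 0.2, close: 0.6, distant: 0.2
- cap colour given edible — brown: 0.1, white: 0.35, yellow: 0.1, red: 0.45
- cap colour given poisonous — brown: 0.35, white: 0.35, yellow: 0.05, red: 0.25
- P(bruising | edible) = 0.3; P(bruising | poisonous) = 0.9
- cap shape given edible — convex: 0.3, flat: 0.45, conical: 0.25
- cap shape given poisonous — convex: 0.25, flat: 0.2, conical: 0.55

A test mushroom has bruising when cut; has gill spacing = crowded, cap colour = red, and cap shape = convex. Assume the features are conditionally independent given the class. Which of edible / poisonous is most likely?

edible: 0.5 × 0.25 × 0.45 × 0.3 × 0.3 = 0.0050625
poisonous: 0.5 × 0.2 × 0.25 × 0.9 × 0.25 = 0.005625
Highest score → poisonous.

poisonous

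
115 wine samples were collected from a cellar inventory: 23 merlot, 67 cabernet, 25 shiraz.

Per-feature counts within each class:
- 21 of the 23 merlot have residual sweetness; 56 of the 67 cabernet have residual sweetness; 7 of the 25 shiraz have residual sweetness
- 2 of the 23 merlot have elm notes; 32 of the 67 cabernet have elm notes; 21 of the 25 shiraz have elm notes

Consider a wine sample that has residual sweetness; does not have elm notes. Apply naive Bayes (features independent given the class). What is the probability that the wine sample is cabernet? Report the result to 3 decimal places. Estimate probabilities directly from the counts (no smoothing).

merlot: (23/115) × (21/23) × (21/23) ≈ 0.16673
cabernet: (67/115) × (56/67) × (35/67) ≈ 0.25438
shiraz: (25/115) × (7/25) × (4/25) ≈ 0.00973913
P(cabernet | x) = 0.25438 / 0.43084913 ≈ 0.590

0.590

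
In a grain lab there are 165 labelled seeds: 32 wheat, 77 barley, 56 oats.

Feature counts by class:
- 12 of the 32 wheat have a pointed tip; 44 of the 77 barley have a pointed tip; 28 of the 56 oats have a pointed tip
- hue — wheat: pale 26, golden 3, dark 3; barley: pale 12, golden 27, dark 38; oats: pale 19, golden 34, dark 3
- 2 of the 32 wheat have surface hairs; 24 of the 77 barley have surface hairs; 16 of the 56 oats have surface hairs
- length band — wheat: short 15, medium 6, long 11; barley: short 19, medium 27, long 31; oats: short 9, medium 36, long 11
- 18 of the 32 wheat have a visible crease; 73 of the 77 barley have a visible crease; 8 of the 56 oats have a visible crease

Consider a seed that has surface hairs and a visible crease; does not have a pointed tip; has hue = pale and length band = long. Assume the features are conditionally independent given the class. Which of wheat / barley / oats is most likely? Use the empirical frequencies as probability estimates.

wheat: (32/165) × (20/32) × (26/32) × (2/32) × (11/32) × (18/32) = 0.001190185546875
barley: (77/165) × (33/77) × (12/77) × (24/77) × (31/77) × (73/77) ≈ 0.00370804
oats: (56/165) × (28/56) × (19/56) × (16/56) × (11/56) × (8/56) ≈ 0.000461613
Highest score → barley.

barley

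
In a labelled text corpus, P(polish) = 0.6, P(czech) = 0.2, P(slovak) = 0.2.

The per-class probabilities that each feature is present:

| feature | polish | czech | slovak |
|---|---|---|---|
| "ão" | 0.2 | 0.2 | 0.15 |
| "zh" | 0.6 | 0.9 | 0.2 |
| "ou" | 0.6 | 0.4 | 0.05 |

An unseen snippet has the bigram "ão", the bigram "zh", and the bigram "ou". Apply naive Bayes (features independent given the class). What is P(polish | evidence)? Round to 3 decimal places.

0.746

polish: 0.6 × 0.2 × 0.6 × 0.6 = 0.0432
czech: 0.2 × 0.2 × 0.9 × 0.4 = 0.0144
slovak: 0.2 × 0.15 × 0.2 × 0.05 = 0.0003
P(polish | x) = 0.0432 / 0.0579 ≈ 0.746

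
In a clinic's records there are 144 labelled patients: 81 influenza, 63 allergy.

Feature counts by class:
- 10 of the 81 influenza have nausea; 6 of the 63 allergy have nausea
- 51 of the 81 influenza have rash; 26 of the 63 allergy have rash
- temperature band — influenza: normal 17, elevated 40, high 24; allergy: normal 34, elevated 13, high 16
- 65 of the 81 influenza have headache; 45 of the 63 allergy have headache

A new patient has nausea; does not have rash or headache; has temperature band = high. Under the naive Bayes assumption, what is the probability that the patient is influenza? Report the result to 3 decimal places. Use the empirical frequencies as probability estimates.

influenza: (81/144) × (10/81) × (30/81) × (24/81) × (16/81) ≈ 0.00150534
allergy: (63/144) × (6/63) × (37/63) × (16/63) × (18/63) ≈ 0.00177567
P(influenza | x) = 0.00150534 / 0.00328101 ≈ 0.459

0.459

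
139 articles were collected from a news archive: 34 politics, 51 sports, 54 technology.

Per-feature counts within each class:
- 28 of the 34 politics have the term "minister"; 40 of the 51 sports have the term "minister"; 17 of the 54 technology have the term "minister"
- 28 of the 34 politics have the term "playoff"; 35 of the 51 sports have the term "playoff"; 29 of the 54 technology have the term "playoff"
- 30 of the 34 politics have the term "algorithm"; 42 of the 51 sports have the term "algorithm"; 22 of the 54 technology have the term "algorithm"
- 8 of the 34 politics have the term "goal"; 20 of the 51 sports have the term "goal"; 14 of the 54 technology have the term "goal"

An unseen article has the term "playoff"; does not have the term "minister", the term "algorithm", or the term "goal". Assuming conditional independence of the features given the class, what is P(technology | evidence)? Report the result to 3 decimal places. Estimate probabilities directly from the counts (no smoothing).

0.874

politics: (34/139) × (6/34) × (28/34) × (4/34) × (26/34) ≈ 0.00319809
sports: (51/139) × (11/51) × (35/51) × (9/51) × (31/51) ≈ 0.00582559
technology: (54/139) × (37/54) × (29/54) × (32/54) × (40/54) ≈ 0.06275
P(technology | x) = 0.06275 / 0.07177368 ≈ 0.874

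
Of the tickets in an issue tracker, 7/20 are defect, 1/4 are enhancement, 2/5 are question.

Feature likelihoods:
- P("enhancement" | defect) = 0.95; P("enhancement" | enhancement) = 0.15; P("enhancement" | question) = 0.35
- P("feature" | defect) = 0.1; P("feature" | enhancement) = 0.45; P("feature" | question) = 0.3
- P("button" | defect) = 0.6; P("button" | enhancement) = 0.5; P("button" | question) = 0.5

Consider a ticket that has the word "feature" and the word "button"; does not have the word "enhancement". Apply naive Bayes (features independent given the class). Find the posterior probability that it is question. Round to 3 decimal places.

0.444

defect: 0.35 × (1−0.95) × 0.1 × 0.6 = 0.00105
enhancement: 0.25 × (1−0.15) × 0.45 × 0.5 = 0.0478125
question: 0.4 × (1−0.35) × 0.3 × 0.5 = 0.039
P(question | x) = 0.039 / 0.0878625 ≈ 0.444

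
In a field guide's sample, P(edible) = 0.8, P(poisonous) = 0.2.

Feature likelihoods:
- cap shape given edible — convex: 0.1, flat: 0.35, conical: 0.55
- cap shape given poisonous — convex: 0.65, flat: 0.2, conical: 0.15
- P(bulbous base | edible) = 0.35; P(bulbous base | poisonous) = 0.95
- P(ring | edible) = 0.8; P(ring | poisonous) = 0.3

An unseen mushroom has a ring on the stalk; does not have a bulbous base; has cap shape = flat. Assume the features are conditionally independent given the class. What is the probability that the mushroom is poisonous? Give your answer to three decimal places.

0.004

edible: 0.8 × 0.35 × (1−0.35) × 0.8 = 0.1456
poisonous: 0.2 × 0.2 × (1−0.95) × 0.3 = 0.0006
P(poisonous | x) = 0.0006 / 0.1462 ≈ 0.004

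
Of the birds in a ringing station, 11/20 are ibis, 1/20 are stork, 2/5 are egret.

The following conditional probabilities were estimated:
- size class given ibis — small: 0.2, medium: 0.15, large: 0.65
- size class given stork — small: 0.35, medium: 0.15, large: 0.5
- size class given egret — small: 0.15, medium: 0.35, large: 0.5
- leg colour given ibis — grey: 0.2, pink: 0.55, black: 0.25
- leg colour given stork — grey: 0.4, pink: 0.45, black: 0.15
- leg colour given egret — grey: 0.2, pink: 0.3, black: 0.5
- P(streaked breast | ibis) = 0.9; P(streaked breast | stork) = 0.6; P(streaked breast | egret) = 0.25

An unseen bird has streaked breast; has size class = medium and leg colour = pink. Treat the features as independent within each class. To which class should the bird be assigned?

ibis: 0.55 × 0.15 × 0.55 × 0.9 = 0.0408375
stork: 0.05 × 0.15 × 0.45 × 0.6 = 0.002025
egret: 0.4 × 0.35 × 0.3 × 0.25 = 0.0105
Highest score → ibis.

ibis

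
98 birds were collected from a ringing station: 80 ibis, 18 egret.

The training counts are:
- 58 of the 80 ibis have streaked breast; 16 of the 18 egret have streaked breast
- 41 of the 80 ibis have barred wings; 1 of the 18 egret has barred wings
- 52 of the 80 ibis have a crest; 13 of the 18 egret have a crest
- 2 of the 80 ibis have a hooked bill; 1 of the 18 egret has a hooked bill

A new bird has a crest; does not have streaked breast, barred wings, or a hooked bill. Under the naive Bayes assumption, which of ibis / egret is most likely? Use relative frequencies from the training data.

ibis

ibis: (80/98) × (22/80) × (39/80) × (52/80) × (78/80) ≈ 0.0693568
egret: (18/98) × (2/18) × (17/18) × (13/18) × (17/18) ≈ 0.013147
Highest score → ibis.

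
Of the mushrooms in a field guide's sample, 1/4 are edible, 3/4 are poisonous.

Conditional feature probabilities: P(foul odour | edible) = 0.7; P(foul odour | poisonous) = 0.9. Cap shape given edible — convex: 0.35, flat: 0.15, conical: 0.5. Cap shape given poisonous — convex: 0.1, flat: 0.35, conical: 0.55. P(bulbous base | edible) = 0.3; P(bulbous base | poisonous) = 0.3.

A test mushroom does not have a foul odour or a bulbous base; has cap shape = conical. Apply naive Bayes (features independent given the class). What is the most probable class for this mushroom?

poisonous

edible: 0.25 × (1−0.7) × 0.5 × (1−0.3) = 0.02625
poisonous: 0.75 × (1−0.9) × 0.55 × (1−0.3) = 0.028875
Highest score → poisonous.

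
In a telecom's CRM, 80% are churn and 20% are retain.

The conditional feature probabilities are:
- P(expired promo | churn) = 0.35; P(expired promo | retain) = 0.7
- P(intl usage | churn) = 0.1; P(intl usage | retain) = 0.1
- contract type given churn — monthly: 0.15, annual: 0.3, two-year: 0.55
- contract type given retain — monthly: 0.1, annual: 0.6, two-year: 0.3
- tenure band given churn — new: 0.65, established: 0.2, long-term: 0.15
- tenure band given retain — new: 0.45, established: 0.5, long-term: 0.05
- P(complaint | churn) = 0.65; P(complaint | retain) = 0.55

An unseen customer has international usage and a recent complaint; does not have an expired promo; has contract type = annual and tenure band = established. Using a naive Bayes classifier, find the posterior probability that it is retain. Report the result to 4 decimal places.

churn: 0.8 × (1−0.35) × 0.1 × 0.3 × 0.2 × 0.65 = 0.002028
retain: 0.2 × (1−0.7) × 0.1 × 0.6 × 0.5 × 0.55 = 0.00099
P(retain | x) = 0.00099 / 0.003018 ≈ 0.3280

0.3280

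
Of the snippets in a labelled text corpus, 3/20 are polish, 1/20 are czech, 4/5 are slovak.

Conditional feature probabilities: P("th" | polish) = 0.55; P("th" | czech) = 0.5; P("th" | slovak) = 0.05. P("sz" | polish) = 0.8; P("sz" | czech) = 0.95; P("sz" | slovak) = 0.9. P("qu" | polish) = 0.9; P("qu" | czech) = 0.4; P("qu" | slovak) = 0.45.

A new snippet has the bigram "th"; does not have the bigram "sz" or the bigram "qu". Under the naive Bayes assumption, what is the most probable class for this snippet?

slovak

polish: 0.15 × 0.55 × (1−0.8) × (1−0.9) = 0.00165
czech: 0.05 × 0.5 × (1−0.95) × (1−0.4) = 0.00075
slovak: 0.8 × 0.05 × (1−0.9) × (1−0.45) = 0.0022
Highest score → slovak.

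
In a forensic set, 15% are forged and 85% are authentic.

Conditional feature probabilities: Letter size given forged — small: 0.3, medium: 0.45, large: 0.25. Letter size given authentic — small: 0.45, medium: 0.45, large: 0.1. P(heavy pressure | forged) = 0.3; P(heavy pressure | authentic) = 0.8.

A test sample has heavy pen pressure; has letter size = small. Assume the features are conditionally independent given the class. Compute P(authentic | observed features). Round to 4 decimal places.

0.9577

forged: 0.15 × 0.3 × 0.3 = 0.0135
authentic: 0.85 × 0.45 × 0.8 = 0.306
P(authentic | x) = 0.306 / 0.3195 ≈ 0.9577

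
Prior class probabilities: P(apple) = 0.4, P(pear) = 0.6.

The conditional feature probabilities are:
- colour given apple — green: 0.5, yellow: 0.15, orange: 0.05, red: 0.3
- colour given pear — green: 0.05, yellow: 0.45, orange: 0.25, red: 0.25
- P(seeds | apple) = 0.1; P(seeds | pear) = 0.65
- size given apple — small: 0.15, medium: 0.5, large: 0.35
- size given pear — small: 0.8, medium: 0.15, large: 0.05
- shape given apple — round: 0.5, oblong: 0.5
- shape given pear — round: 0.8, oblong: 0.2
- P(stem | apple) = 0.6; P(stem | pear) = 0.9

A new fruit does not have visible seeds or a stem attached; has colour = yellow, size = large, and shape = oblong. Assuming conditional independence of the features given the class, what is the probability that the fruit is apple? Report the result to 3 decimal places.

apple: 0.4 × 0.15 × (1−0.1) × 0.35 × 0.5 × (1−0.6) = 0.00378
pear: 0.6 × 0.45 × (1−0.65) × 0.05 × 0.2 × (1−0.9) = 0.0000945
P(apple | x) = 0.00378 / 0.0038745 ≈ 0.976

0.976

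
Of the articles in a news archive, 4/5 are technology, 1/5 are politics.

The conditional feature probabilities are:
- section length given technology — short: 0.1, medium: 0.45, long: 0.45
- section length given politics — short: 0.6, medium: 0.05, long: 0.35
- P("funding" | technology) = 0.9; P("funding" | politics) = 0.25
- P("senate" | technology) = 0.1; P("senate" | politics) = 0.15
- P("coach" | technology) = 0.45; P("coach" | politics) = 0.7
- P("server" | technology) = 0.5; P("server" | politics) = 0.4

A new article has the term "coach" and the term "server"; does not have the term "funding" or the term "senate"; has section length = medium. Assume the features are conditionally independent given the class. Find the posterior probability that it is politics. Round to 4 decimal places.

technology: 0.8 × 0.45 × (1−0.9) × (1−0.1) × 0.45 × 0.5 = 0.00729
politics: 0.2 × 0.05 × (1−0.25) × (1−0.15) × 0.7 × 0.4 = 0.001785
P(politics | x) = 0.001785 / 0.009075 ≈ 0.1967

0.1967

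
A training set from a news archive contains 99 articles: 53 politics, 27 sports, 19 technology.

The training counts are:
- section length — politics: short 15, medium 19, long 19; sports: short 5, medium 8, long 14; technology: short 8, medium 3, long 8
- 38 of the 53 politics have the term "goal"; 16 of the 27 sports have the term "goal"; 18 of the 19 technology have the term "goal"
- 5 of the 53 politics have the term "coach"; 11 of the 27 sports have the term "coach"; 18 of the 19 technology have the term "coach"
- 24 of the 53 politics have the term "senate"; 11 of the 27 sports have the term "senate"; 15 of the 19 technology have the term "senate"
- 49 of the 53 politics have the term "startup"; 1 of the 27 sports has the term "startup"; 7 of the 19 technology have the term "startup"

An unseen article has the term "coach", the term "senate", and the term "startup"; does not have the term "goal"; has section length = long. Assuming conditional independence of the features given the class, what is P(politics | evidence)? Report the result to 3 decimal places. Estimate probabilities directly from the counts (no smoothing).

0.584

politics: (53/99) × (19/53) × (15/53) × (5/53) × (24/53) × (49/53) ≈ 0.00214528
sports: (27/99) × (14/27) × (11/27) × (11/27) × (11/27) × (1/27) ≈ 0.000354173
technology: (19/99) × (8/19) × (1/19) × (18/19) × (15/19) × (7/19) ≈ 0.00117193
P(politics | x) = 0.00214528 / 0.003671383 ≈ 0.584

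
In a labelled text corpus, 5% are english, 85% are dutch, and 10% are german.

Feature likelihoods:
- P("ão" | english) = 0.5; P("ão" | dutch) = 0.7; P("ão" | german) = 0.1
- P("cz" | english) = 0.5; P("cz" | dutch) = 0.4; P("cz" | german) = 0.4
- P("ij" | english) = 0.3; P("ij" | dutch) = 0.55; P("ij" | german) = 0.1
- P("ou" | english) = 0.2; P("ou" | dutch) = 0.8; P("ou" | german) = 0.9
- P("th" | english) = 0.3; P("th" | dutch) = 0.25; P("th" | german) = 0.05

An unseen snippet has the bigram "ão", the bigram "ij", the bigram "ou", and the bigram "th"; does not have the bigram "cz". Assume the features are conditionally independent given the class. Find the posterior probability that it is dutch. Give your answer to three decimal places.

0.994

english: 0.05 × 0.5 × (1−0.5) × 0.3 × 0.2 × 0.3 = 0.000225
dutch: 0.85 × 0.7 × (1−0.4) × 0.55 × 0.8 × 0.25 = 0.03927
german: 0.1 × 0.1 × (1−0.4) × 0.1 × 0.9 × 0.05 = 0.000027
P(dutch | x) = 0.03927 / 0.039522 ≈ 0.994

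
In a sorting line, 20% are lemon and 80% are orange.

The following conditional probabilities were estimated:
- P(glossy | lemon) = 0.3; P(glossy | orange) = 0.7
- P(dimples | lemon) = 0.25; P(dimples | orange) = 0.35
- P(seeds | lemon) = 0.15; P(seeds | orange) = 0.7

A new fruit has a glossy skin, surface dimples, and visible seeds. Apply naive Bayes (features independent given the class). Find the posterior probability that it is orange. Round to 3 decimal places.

lemon: 0.2 × 0.3 × 0.25 × 0.15 = 0.00225
orange: 0.8 × 0.7 × 0.35 × 0.7 = 0.1372
P(orange | x) = 0.1372 / 0.13945 ≈ 0.984

0.984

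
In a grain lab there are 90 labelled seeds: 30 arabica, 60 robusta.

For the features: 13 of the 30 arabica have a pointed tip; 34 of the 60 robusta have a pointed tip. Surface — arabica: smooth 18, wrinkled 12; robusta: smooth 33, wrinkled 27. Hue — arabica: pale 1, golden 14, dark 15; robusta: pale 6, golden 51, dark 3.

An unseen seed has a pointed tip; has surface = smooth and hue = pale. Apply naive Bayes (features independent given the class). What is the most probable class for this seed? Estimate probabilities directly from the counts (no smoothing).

arabica: (30/90) × (13/30) × (18/30) × (1/30) ≈ 0.00288889
robusta: (60/90) × (34/60) × (33/60) × (6/60) ≈ 0.0207778
Highest score → robusta.

robusta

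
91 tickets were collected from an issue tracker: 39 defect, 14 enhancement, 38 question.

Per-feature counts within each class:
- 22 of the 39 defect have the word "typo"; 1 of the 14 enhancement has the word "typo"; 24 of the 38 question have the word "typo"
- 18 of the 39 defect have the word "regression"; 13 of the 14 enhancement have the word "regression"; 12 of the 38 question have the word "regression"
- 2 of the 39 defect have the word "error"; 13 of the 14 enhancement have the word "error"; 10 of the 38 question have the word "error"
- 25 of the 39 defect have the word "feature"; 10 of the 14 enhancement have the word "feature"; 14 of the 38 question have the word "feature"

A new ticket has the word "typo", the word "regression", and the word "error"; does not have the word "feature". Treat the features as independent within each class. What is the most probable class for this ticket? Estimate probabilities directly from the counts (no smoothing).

defect: (39/91) × (22/39) × (18/39) × (2/39) × (14/39) ≈ 0.00205408
enhancement: (14/91) × (1/14) × (13/14) × (13/14) × (4/14) ≈ 0.00270721
question: (38/91) × (24/38) × (12/38) × (10/38) × (24/38) ≈ 0.0138424
Highest score → question.

question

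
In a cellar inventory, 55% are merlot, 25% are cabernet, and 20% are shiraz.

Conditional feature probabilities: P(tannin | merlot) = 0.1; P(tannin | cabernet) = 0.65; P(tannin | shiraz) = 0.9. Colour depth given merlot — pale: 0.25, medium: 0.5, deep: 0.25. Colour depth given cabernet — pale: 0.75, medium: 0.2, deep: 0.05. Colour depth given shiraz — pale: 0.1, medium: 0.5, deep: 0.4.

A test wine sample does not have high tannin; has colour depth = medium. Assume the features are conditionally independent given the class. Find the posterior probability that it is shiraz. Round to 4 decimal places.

merlot: 0.55 × (1−0.1) × 0.5 = 0.2475
cabernet: 0.25 × (1−0.65) × 0.2 = 0.0175
shiraz: 0.2 × (1−0.9) × 0.5 = 0.01
P(shiraz | x) = 0.01 / 0.275 ≈ 0.0364

0.0364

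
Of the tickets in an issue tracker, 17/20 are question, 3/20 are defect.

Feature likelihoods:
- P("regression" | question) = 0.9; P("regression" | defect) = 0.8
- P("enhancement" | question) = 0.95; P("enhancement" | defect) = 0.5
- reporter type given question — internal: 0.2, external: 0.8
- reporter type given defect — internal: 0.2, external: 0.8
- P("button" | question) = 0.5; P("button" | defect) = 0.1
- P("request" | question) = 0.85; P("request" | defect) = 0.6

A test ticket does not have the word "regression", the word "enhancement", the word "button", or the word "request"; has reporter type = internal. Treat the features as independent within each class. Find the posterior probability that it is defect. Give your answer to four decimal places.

question: 0.85 × (1−0.9) × (1−0.95) × 0.2 × (1−0.5) × (1−0.85) = 0.00006375
defect: 0.15 × (1−0.8) × (1−0.5) × 0.2 × (1−0.1) × (1−0.6) = 0.00108
P(defect | x) = 0.00108 / 0.00114375 ≈ 0.9443

0.9443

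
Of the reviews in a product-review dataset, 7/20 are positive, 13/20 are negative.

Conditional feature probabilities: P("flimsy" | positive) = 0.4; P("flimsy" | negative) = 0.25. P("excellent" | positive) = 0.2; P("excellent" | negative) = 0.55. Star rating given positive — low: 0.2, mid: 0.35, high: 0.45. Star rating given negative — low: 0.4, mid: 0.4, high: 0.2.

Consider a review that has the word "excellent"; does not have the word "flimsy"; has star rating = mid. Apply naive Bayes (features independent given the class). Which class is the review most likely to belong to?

positive: 0.35 × (1−0.4) × 0.2 × 0.35 = 0.0147
negative: 0.65 × (1−0.25) × 0.55 × 0.4 = 0.10725
Highest score → negative.

negative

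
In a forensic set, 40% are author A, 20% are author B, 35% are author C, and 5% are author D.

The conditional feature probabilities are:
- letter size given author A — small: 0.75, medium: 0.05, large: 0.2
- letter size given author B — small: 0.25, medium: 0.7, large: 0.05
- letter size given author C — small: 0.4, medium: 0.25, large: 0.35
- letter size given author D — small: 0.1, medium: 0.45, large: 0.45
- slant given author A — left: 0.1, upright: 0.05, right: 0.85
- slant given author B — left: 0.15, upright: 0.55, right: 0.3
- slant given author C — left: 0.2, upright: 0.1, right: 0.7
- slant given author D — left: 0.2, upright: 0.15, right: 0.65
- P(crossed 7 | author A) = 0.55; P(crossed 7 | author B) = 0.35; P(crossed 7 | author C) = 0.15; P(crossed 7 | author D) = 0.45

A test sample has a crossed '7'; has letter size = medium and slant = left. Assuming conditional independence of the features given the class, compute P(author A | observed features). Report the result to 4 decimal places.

author A: 0.4 × 0.05 × 0.1 × 0.55 = 0.0011
author B: 0.2 × 0.7 × 0.15 × 0.35 = 0.00735
author C: 0.35 × 0.25 × 0.2 × 0.15 = 0.002625
author D: 0.05 × 0.45 × 0.2 × 0.45 = 0.002025
P(author A | x) = 0.0011 / 0.0131 ≈ 0.0840

0.0840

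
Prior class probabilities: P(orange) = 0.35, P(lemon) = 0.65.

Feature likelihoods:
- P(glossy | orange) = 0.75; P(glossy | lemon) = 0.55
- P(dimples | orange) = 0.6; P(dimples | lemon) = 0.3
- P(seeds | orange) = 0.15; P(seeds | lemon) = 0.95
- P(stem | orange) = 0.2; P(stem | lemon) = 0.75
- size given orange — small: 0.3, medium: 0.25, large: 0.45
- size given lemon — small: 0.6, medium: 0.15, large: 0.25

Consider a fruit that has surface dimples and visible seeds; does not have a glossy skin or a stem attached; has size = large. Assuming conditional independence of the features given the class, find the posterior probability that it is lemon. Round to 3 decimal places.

0.648

orange: 0.35 × (1−0.75) × 0.6 × 0.15 × (1−0.2) × 0.45 = 0.002835
lemon: 0.65 × (1−0.55) × 0.3 × 0.95 × (1−0.75) × 0.25 = 0.00521015625
P(lemon | x) = 0.00521015625 / 0.00804515625 ≈ 0.648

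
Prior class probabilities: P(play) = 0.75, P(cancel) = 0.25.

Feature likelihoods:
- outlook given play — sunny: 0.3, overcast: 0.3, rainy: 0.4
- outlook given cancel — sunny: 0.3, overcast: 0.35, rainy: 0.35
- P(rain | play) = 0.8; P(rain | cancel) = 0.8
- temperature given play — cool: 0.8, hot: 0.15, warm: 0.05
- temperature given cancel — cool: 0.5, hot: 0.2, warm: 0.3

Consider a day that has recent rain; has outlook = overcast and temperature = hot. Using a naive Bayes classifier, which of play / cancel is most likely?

play: 0.75 × 0.3 × 0.8 × 0.15 = 0.027
cancel: 0.25 × 0.35 × 0.8 × 0.2 = 0.014
Highest score → play.

play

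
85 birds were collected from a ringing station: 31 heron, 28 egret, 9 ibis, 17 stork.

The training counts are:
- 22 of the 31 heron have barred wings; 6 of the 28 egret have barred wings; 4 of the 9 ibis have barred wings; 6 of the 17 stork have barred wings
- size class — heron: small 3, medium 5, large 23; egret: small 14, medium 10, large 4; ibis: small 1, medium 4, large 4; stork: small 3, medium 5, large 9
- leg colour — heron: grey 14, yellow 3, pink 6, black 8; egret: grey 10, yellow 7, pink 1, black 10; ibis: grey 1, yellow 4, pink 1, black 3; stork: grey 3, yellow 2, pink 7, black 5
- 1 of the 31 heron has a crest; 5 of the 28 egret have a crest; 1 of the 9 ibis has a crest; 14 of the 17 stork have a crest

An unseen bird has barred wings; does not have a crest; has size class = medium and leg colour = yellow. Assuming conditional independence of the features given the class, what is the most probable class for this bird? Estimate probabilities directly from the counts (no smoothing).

heron: (31/85) × (22/31) × (5/31) × (3/31) × (30/31) ≈ 0.00390959
egret: (28/85) × (6/28) × (10/28) × (7/28) × (23/28) ≈ 0.00517707
ibis: (9/85) × (4/9) × (4/9) × (4/9) × (8/9) ≈ 0.00826273
stork: (17/85) × (6/17) × (5/17) × (2/17) × (3/17) ≈ 0.000431029
Highest score → ibis.

ibis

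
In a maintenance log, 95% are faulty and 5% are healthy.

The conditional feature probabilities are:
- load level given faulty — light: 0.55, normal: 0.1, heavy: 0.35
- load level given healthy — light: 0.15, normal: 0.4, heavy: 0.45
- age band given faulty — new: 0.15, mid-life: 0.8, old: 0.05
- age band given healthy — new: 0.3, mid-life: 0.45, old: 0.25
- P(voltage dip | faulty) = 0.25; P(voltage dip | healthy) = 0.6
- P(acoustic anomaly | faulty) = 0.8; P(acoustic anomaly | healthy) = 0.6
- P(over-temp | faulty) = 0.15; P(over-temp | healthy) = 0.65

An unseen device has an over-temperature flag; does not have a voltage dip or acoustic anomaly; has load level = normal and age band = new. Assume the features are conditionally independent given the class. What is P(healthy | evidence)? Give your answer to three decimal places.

0.661

faulty: 0.95 × 0.1 × 0.15 × (1−0.25) × (1−0.8) × 0.15 = 0.000320625
healthy: 0.05 × 0.4 × 0.3 × (1−0.6) × (1−0.6) × 0.65 = 0.000624
P(healthy | x) = 0.000624 / 0.000944625 ≈ 0.661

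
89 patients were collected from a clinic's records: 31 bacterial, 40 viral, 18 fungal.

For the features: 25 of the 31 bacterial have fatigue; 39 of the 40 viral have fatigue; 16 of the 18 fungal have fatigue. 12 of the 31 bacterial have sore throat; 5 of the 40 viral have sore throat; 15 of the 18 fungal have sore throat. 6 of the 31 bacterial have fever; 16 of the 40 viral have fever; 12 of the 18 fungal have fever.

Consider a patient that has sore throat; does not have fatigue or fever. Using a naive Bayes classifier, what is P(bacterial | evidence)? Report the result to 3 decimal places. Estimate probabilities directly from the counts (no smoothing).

bacterial: (31/89) × (6/31) × (12/31) × (25/31) ≈ 0.0210455
viral: (40/89) × (1/40) × (5/40) × (24/40) ≈ 0.000842697
fungal: (18/89) × (2/18) × (15/18) × (6/18) ≈ 0.0062422
P(bacterial | x) = 0.0210455 / 0.028130397 ≈ 0.748

0.748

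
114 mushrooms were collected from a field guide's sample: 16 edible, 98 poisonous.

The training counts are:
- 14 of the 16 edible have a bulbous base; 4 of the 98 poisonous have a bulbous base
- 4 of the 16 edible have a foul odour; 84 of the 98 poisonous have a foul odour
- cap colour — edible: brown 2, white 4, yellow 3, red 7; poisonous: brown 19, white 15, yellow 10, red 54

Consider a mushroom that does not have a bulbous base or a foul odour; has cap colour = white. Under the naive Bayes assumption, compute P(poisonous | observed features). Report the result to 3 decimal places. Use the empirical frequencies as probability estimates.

edible: (16/114) × (2/16) × (12/16) × (4/16) ≈ 0.00328947
poisonous: (98/114) × (94/98) × (14/98) × (15/98) ≈ 0.0180298
P(poisonous | x) = 0.0180298 / 0.02131927 ≈ 0.846

0.846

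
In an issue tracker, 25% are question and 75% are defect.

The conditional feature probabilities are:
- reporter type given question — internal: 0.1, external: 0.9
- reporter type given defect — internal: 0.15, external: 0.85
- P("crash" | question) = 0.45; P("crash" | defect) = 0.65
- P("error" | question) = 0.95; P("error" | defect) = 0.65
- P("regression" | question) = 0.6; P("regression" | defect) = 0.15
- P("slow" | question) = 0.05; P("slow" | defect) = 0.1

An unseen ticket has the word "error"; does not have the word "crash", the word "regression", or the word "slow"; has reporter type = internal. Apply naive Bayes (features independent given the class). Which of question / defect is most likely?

defect

question: 0.25 × 0.1 × (1−0.45) × 0.95 × (1−0.6) × (1−0.05) = 0.00496375
defect: 0.75 × 0.15 × (1−0.65) × 0.65 × (1−0.15) × (1−0.1) = 0.01957921875
Highest score → defect.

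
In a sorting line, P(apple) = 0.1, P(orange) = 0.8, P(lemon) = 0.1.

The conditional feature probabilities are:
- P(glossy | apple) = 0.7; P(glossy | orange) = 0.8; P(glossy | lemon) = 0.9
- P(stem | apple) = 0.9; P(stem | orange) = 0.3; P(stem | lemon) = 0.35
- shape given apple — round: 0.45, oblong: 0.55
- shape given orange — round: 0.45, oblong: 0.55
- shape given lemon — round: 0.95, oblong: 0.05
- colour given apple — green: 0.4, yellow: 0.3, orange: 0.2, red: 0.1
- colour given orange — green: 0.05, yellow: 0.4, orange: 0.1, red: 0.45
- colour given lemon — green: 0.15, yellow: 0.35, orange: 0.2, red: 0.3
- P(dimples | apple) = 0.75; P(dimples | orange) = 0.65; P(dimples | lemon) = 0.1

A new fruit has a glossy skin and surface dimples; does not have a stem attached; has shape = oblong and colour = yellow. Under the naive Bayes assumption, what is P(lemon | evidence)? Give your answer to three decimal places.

0.002

apple: 0.1 × 0.7 × (1−0.9) × 0.55 × 0.3 × 0.75 = 0.00086625
orange: 0.8 × 0.8 × (1−0.3) × 0.55 × 0.4 × 0.65 = 0.064064
lemon: 0.1 × 0.9 × (1−0.35) × 0.05 × 0.35 × 0.1 = 0.000102375
P(lemon | x) = 0.000102375 / 0.065032625 ≈ 0.002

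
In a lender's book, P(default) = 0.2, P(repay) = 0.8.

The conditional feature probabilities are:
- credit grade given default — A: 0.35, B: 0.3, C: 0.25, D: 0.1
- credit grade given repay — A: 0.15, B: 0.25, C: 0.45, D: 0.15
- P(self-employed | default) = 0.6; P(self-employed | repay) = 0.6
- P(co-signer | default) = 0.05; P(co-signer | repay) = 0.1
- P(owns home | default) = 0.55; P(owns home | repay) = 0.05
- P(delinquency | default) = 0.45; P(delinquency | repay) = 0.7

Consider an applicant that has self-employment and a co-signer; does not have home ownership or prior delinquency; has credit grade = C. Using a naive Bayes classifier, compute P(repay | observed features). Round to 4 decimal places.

0.9431

default: 0.2 × 0.25 × 0.6 × 0.05 × (1−0.55) × (1−0.45) = 0.00037125
repay: 0.8 × 0.45 × 0.6 × 0.1 × (1−0.05) × (1−0.7) = 0.006156
P(repay | x) = 0.006156 / 0.00652725 ≈ 0.9431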